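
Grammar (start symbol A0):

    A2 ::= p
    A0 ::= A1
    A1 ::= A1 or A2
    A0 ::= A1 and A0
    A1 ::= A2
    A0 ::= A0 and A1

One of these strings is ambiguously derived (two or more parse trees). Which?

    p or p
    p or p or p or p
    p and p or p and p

p or p: 1 tree
p or p or p or p: 1 tree
p and p or p and p: 4 trees

p and p or p and p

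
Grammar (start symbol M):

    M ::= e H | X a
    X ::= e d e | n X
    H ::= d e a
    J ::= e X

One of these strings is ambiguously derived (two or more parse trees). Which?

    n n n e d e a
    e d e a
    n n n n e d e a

e d e a

n n n e d e a: 1 tree
e d e a: 2 trees
n n n n e d e a: 1 tree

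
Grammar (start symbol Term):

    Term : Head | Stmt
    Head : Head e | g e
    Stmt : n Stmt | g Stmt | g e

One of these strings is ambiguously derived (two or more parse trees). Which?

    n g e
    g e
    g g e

g e

n g e: 1 tree
g e: 2 trees
g g e: 1 tree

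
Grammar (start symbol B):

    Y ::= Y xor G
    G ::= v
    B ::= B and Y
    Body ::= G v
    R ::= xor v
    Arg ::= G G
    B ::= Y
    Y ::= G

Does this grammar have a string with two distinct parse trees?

Unambiguous

Only B, Y, G are reachable from B; ignoring the rest: The grammar is stratified — B handles 'and' (left-recursive), Y handles 'xor', G atoms. Each operator has a fixed associativity and precedence level, so every string has one parse.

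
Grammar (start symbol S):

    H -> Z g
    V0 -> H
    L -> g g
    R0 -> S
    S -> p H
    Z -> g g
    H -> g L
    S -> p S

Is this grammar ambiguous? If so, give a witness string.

Ambiguous

Witness: p g g g

Derivation 1: S ⇒ p H ⇒ p Z g ⇒ p g g g
Derivation 2: S ⇒ p H ⇒ p g L ⇒ p g g g

Two distinct leftmost derivations for the same string.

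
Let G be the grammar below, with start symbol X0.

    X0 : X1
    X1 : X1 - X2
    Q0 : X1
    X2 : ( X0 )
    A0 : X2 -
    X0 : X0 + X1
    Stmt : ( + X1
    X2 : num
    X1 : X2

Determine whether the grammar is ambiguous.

Unambiguous

(A0, Q0, Stmt are unreachable from X0, so their rules don't affect L(X0).) This is a standard precedence ladder (X0 over X1 over X2), with each level left-recursive on its own operator ('+' at X0, '-' at X1). That structure is LR(1), hence unambiguous.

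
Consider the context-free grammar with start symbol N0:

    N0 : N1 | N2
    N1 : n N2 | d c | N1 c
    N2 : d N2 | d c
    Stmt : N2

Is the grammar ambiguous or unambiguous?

Ambiguous

Witness: d c

Derivation 1: N0 ⇒ N1 ⇒ d c
Derivation 2: N0 ⇒ N2 ⇒ d c

Two distinct leftmost derivations for the same string.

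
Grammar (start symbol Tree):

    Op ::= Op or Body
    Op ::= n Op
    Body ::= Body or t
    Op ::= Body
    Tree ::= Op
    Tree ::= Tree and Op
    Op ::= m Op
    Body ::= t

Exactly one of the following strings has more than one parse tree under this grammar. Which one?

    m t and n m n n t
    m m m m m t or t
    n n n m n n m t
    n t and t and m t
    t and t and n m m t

m m m m m t or t

m t and n m n n t: 1 tree
m m m m m t or t: 7 trees
n n n m n n m t: 1 tree
n t and t and m t: 1 tree
t and t and n m m t: 1 tree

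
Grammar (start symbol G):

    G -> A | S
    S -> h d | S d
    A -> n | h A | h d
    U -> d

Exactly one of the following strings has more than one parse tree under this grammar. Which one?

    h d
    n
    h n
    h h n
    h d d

h d: 2 trees
n: 1 tree
h n: 1 tree
h h n: 1 tree
h d d: 1 tree

h d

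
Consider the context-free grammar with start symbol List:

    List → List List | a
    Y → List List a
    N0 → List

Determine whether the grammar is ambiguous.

Witness: a a a

Derivation 1: List ⇒ List List ⇒ List List List ⇒ a List List ⇒ a a List ⇒ a a a
Derivation 2: List ⇒ List List ⇒ a List ⇒ a List List ⇒ a a List ⇒ a a a

Two distinct leftmost derivations for the same string.

Ambiguous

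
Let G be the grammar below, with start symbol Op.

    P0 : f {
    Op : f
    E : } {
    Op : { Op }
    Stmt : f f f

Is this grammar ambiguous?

Unambiguous

Only Op is reachable from Op; ignoring the rest: L(Op) is { openⁿ atom closeⁿ : n ≥ 0 }. The bracket depth fixes n, and the derivation is forced at every step.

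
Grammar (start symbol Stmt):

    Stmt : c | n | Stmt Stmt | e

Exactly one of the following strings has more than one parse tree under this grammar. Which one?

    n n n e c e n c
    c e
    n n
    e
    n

n n n e c e n c

n n n e c e n c: 429 trees
c e: 1 tree
n n: 1 tree
e: 1 tree
n: 1 tree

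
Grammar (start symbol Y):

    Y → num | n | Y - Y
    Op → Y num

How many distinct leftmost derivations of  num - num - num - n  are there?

Parse trees for num - num - num - n:
  [Y [Y num] - [Y [Y num] - [Y [Y num] - [Y n]]]]
  [Y [Y num] - [Y [Y [Y num] - [Y num]] - [Y n]]]
  [Y [Y [Y num] - [Y num]] - [Y [Y num] - [Y n]]]
  [Y [Y [Y num] - [Y [Y num] - [Y num]]] - [Y n]]
  [Y [Y [Y [Y num] - [Y num]] - [Y num]] - [Y n]]

5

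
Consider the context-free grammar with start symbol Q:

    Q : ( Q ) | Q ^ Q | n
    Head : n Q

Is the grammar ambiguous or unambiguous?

Ambiguous

Witness: n ^ n ^ n

Derivation 1: Q ⇒ Q ^ Q ⇒ Q ^ Q ^ Q ⇒ n ^ Q ^ Q ⇒ n ^ n ^ Q ⇒ n ^ n ^ n
Derivation 2: Q ⇒ Q ^ Q ⇒ n ^ Q ⇒ n ^ Q ^ Q ⇒ n ^ n ^ Q ⇒ n ^ n ^ n

Two distinct leftmost derivations for the same string.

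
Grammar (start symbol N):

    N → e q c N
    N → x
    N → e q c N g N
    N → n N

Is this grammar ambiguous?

Witness: e q c e q c x g x

Derivation 1: N ⇒ e q c N ⇒ e q c e q c N g N ⇒ e q c e q c x g N ⇒ e q c e q c x g x
Derivation 2: N ⇒ e q c N g N ⇒ e q c e q c N g N ⇒ e q c e q c x g N ⇒ e q c e q c x g x

Two distinct leftmost derivations for the same string.

Ambiguous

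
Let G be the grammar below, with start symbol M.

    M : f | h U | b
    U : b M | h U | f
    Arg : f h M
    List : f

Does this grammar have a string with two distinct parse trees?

Only M, U are reachable from M; ignoring the rest: Each reachable nonterminal has at most one production per leading terminal, and all productions are right-linear; the derivation is determined token-by-token.

Unambiguous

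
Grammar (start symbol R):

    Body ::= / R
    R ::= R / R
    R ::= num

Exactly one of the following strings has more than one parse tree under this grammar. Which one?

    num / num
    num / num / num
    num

num / num / num

num / num: 1 tree
num / num / num: 2 trees
num: 1 tree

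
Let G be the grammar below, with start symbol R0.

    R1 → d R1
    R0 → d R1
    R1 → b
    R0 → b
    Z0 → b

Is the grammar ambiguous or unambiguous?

Unambiguous

Only R0, R1 are reachable from R0; ignoring the rest: Restricted to the reachable nonterminals, every rule has the form A → t or A → t B, and no two rules for the same A share a first terminal. The grammar encodes a DFA — one run per string.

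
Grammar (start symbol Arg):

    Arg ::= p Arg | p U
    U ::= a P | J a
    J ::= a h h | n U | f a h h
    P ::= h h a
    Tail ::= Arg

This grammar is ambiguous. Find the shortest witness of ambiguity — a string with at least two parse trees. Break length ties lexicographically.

length 5: p a h h a has 2 parse trees

Two derivations of p a h h a:
  Arg ⇒ p U ⇒ p a P ⇒ p a h h a
  Arg ⇒ p U ⇒ p J a ⇒ p a h h a

p a h h a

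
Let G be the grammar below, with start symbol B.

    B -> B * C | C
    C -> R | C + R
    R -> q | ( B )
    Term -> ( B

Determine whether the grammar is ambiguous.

Unambiguous

Only B, C, R are reachable from B; ignoring the rest: B → B * C | C  ;  C → C + R | R  — a left-associative chain with R at the bottom. Each string factors uniquely by precedence.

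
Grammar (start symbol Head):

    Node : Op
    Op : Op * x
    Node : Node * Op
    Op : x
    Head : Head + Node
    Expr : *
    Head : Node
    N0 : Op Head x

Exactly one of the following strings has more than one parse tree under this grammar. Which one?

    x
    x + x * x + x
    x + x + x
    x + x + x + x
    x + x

x + x * x + x

x: 1 tree
x + x * x + x: 2 trees
x + x + x: 1 tree
x + x + x + x: 1 tree
x + x: 1 tree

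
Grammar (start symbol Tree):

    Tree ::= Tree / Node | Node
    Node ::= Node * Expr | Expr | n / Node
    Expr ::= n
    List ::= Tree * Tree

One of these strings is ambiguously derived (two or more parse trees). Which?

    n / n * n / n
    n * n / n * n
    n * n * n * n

n / n * n / n

n / n * n / n: 3 trees
n * n / n * n: 1 tree
n * n * n * n: 1 tree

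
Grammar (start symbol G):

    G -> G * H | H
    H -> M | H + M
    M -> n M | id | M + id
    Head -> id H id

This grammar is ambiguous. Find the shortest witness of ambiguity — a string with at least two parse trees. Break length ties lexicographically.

length 1: no string has ≥2 trees
length 2: no string has ≥2 trees
length 3: id + id has 2 parse trees

Two derivations of id + id:
  G ⇒ H ⇒ M ⇒ M + id ⇒ id + id
  G ⇒ H ⇒ H + M ⇒ M + M ⇒ id + M ⇒ id + id

id + id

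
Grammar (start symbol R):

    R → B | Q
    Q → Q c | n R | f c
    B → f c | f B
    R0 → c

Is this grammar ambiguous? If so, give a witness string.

Witness: f c

Derivation 1: R ⇒ B ⇒ f c
Derivation 2: R ⇒ Q ⇒ f c

Two distinct leftmost derivations for the same string.

Ambiguous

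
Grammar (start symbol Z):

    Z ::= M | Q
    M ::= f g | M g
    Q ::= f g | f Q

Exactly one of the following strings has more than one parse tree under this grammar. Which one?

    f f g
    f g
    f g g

f g

f f g: 1 tree
f g: 2 trees
f g g: 1 tree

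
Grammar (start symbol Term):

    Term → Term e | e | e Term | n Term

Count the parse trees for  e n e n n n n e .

1

Parse trees for e n e n n n n e:
  [Term e [Term n [Term e [Term n [Term n [Term n [Term n [Term e]]]]]]]]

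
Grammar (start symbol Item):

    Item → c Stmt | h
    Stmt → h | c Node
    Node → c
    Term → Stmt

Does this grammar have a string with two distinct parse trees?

Only Item, Stmt, Node are reachable from Item; ignoring the rest: The reachable rules are right-linear with at most one rule per (nonterminal, next-terminal) pair. Each input token forces the next rule, so parsing is deterministic.

Unambiguous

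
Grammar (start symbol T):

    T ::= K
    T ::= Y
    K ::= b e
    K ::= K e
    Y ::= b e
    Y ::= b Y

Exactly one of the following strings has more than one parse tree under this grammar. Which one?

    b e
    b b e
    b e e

b e

b e: 2 trees
b b e: 1 tree
b e e: 1 tree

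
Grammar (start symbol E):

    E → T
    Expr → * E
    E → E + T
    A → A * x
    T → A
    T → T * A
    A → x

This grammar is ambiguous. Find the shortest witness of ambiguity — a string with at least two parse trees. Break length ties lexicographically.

x * x

length 1: no string has ≥2 trees
length 3: x * x has 2 parse trees

Two derivations of x * x:
  E ⇒ T ⇒ A ⇒ A * x ⇒ x * x
  E ⇒ T ⇒ T * A ⇒ A * A ⇒ x * A ⇒ x * x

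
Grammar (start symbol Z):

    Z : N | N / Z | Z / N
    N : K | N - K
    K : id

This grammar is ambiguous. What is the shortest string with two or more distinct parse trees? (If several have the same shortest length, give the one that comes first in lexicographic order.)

id / id

length 1: no string has ≥2 trees
length 3: id / id has 2 parse trees

Two derivations of id / id:
  Z ⇒ N / Z ⇒ K / Z ⇒ id / Z ⇒ id / N ⇒ id / K ⇒ id / id
  Z ⇒ Z / N ⇒ N / N ⇒ K / N ⇒ id / N ⇒ id / K ⇒ id / id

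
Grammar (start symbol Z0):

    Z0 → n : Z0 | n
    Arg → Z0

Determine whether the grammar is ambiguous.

Unambiguous

(Arg is unreachable from Z0, so its rules don't affect L(Z0).) Right-recursive list with a separator: after each atom, whether the separator follows determines the rule. One parse per string.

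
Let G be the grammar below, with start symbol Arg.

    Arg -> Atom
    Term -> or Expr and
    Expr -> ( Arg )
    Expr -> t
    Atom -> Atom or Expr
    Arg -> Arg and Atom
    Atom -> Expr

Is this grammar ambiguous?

Unambiguous

(Term is unreachable from Arg, so its rules don't affect L(Arg).) Arg → Arg and Atom | Atom  ;  Atom → Atom or Expr | Expr  — a left-associative chain with Expr at the bottom. Each string factors uniquely by precedence.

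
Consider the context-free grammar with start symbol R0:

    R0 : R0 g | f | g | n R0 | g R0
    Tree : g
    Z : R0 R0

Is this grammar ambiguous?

Ambiguous

Witness: g g

Derivation 1: R0 ⇒ R0 g ⇒ g g
Derivation 2: R0 ⇒ g R0 ⇒ g g

Two distinct leftmost derivations for the same string.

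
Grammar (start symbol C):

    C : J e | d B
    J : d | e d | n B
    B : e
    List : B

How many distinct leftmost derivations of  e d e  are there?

Parse trees for e d e:
  [C [J e d] e]

1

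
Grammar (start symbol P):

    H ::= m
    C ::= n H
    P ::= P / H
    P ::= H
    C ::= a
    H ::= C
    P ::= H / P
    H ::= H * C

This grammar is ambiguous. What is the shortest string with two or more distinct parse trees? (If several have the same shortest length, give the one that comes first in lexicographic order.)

a / a

length 1: no string has ≥2 trees
length 2: no string has ≥2 trees
length 3: a / a has 2 parse trees

Two derivations of a / a:
  P ⇒ P / H ⇒ H / H ⇒ C / H ⇒ a / H ⇒ a / C ⇒ a / a
  P ⇒ H / P ⇒ C / P ⇒ a / P ⇒ a / H ⇒ a / C ⇒ a / a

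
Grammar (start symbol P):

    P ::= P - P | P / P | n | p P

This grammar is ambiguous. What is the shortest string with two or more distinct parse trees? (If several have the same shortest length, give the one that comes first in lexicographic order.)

length 1: no string has ≥2 trees
length 2: no string has ≥2 trees
length 3: no string has ≥2 trees
length 4: p n - n has 2 parse trees

Two derivations of p n - n:
  P ⇒ P - P ⇒ p P - P ⇒ p n - P ⇒ p n - n
  P ⇒ p P ⇒ p P - P ⇒ p n - P ⇒ p n - n

p n - n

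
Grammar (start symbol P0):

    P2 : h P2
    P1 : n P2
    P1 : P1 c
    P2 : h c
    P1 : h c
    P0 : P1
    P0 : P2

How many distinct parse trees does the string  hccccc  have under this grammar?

Parse trees for hccccc:
  [P0 [P1 [P1 [P1 [P1 [P1 h c] c] c] c] c]]

1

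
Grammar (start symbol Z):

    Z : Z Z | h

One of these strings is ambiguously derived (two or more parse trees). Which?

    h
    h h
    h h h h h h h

h h h h h h h

h: 1 tree
h h: 1 tree
h h h h h h h: 132 trees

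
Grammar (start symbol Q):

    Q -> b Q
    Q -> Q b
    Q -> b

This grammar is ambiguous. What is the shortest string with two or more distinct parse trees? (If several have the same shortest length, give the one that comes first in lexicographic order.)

length 1: no string has ≥2 trees
length 2: b b has 2 parse trees

Two derivations of b b:
  Q ⇒ b Q ⇒ b b
  Q ⇒ Q b ⇒ b b

b b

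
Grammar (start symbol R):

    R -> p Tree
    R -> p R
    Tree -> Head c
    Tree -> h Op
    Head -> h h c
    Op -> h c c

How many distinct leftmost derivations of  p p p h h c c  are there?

Parse trees for p p p h h c c:
  [R p [R p [R p [Tree [Head h h c] c]]]]
  [R p [R p [R p [Tree h [Op h c c]]]]]

2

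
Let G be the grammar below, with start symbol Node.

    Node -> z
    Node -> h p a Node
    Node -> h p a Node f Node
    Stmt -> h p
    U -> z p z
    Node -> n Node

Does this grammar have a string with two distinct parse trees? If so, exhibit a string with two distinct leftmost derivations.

Witness: h p a h p a z f z

Derivation 1: Node ⇒ h p a Node ⇒ h p a h p a Node f Node ⇒ h p a h p a z f Node ⇒ h p a h p a z f z
Derivation 2: Node ⇒ h p a Node f Node ⇒ h p a h p a Node f Node ⇒ h p a h p a z f Node ⇒ h p a h p a z f z

Two distinct leftmost derivations for the same string.

Ambiguous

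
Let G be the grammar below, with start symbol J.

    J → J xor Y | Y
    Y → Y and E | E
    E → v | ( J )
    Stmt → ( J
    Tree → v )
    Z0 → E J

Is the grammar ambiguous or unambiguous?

Only J, Y, E are reachable from J; ignoring the rest: This is a standard precedence ladder (J over Y over E), with each level left-recursive on its own operator ('xor' at J, 'and' at Y). That structure is LR(1), hence unambiguous.

Unambiguous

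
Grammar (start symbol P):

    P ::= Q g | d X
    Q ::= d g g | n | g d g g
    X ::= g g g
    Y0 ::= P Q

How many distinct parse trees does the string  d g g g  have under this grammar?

Parse trees for d g g g:
  [P [Q d g g] g]
  [P d [X g g g]]

2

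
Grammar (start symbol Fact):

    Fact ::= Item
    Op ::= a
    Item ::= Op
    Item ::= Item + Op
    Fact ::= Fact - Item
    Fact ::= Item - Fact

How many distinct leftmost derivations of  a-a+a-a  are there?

Parse trees for a-a+a-a:
  [Fact [Fact [Fact [Item [Op a]]] - [Item [Item [Op a]] + [Op a]]] - [Item [Op a]]]
  [Fact [Fact [Item [Op a]] - [Fact [Item [Item [Op a]] + [Op a]]]] - [Item [Op a]]]
  [Fact [Item [Op a]] - [Fact [Fact [Item [Item [Op a]] + [Op a]]] - [Item [Op a]]]]
  [Fact [Item [Op a]] - [Fact [Item [Item [Op a]] + [Op a]] - [Fact [Item [Op a]]]]]

4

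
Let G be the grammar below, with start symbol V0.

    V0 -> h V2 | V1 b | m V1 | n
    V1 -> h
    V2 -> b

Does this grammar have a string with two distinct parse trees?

Witness: h b

Derivation 1: V0 ⇒ h V2 ⇒ h b
Derivation 2: V0 ⇒ V1 b ⇒ h b

Two distinct leftmost derivations for the same string.

Ambiguous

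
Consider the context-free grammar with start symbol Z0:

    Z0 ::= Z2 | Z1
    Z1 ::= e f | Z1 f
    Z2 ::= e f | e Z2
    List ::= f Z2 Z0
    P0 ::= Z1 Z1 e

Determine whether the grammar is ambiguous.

Witness: e f

Derivation 1: Z0 ⇒ Z2 ⇒ e f
Derivation 2: Z0 ⇒ Z1 ⇒ e f

Two distinct leftmost derivations for the same string.

Ambiguous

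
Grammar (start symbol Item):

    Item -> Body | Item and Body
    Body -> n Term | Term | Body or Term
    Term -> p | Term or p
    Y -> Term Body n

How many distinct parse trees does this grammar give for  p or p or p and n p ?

Parse trees for p or p or p and n p:
  [Item [Item [Body [Term [Term [Term p] or p] or p]]] and [Body n [Term p]]]
  [Item [Item [Body [Body [Term p]] or [Term [Term p] or p]]] and [Body n [Term p]]]
  [Item [Item [Body [Body [Term [Term p] or p]] or [Term p]]] and [Body n [Term p]]]
  [Item [Item [Body [Body [Body [Term p]] or [Term p]] or [Term p]]] and [Body n [Term p]]]

4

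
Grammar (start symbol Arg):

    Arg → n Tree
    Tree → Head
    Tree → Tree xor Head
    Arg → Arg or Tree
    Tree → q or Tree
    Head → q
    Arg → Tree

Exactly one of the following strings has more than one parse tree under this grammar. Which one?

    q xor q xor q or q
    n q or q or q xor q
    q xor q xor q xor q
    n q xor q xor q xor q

q xor q xor q or q: 1 tree
n q or q or q xor q: 7 trees
q xor q xor q xor q: 1 tree
n q xor q xor q xor q: 1 tree

n q or q or q xor q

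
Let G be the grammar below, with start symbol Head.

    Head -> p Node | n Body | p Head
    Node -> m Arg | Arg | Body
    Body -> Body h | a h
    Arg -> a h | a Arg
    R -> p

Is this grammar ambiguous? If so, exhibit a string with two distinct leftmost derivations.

Witness: p a h

Derivation 1: Head ⇒ p Node ⇒ p Arg ⇒ p a h
Derivation 2: Head ⇒ p Node ⇒ p Body ⇒ p a h

Two distinct leftmost derivations for the same string.

Ambiguous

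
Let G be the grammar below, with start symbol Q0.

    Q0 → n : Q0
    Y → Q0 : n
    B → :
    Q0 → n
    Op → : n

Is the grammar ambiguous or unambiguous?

Unambiguous

Only Q0 is reachable from Q0; ignoring the rest: The reachable grammar is A → atom sep A | atom. Each atom is followed by either the separator (recurse) or end-of-string (stop) — no choice point.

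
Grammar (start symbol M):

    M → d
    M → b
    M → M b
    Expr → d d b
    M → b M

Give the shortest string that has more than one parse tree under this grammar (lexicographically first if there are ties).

length 1: no string has ≥2 trees
length 2: b b has 2 parse trees

Two derivations of b b:
  M ⇒ M b ⇒ b b
  M ⇒ b M ⇒ b b

b b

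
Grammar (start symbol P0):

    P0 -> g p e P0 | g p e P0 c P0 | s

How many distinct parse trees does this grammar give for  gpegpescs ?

Parse trees for gpegpescs:
  [P0 g p e [P0 g p e [P0 s] c [P0 s]]]
  [P0 g p e [P0 g p e [P0 s]] c [P0 s]]

2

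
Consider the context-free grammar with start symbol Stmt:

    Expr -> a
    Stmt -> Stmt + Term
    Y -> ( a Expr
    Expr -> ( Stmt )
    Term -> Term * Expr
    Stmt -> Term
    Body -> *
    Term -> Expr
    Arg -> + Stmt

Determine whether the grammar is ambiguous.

Unambiguous

Only Stmt, Term, Expr are reachable from Stmt; ignoring the rest: This is a standard precedence ladder (Stmt over Term over Expr), with each level left-recursive on its own operator ('+' at Stmt, '*' at Term). That structure is LR(1), hence unambiguous.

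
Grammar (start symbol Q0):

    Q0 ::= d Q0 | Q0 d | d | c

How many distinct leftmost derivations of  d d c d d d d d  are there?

21

Parse trees for d d c d d d d d (showing first 6 of 21):
  [Q0 d [Q0 d [Q0 [Q0 [Q0 [Q0 [Q0 [Q0 c] d] d] d] d] d]]]
  [Q0 d [Q0 [Q0 d [Q0 [Q0 [Q0 [Q0 [Q0 c] d] d] d] d]] d]]
  [Q0 d [Q0 [Q0 [Q0 d [Q0 [Q0 [Q0 [Q0 c] d] d] d]] d] d]]
  [Q0 d [Q0 [Q0 [Q0 [Q0 d [Q0 [Q0 [Q0 c] d] d]] d] d] d]]
  [Q0 d [Q0 [Q0 [Q0 [Q0 [Q0 d [Q0 [Q0 c] d]] d] d] d] d]]
  [Q0 d [Q0 [Q0 [Q0 [Q0 [Q0 [Q0 d [Q0 c]] d] d] d] d] d]]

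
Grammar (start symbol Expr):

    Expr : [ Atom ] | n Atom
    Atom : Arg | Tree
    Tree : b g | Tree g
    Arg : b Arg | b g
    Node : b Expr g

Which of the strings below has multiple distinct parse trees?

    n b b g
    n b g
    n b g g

n b g

n b b g: 1 tree
n b g: 2 trees
n b g g: 1 tree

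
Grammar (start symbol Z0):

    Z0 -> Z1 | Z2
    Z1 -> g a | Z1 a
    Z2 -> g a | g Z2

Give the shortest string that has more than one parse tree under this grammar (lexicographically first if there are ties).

g a

length 2: g a has 2 parse trees

Two derivations of g a:
  Z0 ⇒ Z1 ⇒ g a
  Z0 ⇒ Z2 ⇒ g a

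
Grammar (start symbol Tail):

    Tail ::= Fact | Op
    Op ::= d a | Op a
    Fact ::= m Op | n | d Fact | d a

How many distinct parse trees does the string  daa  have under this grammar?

1

Parse trees for daa:
  [Tail [Op [Op d a] a]]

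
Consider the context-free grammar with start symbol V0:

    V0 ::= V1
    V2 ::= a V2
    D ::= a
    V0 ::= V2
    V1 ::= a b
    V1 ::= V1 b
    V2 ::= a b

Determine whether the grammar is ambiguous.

Ambiguous

Witness: a b

Derivation 1: V0 ⇒ V1 ⇒ a b
Derivation 2: V0 ⇒ V2 ⇒ a b

Two distinct leftmost derivations for the same string.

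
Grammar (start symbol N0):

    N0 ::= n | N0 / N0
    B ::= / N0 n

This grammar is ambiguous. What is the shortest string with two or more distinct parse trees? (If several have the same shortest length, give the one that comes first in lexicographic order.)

length 1: no string has ≥2 trees
length 3: no string has ≥2 trees
length 5: n / n / n has 2 parse trees

Two derivations of n / n / n:
  N0 ⇒ N0 / N0 ⇒ n / N0 ⇒ n / N0 / N0 ⇒ n / n / N0 ⇒ n / n / n
  N0 ⇒ N0 / N0 ⇒ N0 / N0 / N0 ⇒ n / N0 / N0 ⇒ n / n / N0 ⇒ n / n / n

n / n / n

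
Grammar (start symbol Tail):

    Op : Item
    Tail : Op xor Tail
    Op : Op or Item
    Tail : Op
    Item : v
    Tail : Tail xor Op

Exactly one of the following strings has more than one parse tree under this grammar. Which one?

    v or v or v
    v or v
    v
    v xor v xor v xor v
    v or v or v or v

v or v or v: 1 tree
v or v: 1 tree
v: 1 tree
v xor v xor v xor v: 8 trees
v or v or v or v: 1 tree

v xor v xor v xor v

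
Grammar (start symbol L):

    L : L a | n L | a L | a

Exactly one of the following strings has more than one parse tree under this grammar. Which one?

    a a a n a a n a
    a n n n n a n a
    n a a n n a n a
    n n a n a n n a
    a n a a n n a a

a n a a n n a a

a a a n a a n a: 1 tree
a n n n n a n a: 1 tree
n a a n n a n a: 1 tree
n n a n a n n a: 1 tree
a n a a n n a a: 8 trees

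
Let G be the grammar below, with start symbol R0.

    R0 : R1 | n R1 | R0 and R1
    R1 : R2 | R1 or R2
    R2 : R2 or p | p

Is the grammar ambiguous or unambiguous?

Witness: p or p

Derivation 1: R0 ⇒ R1 ⇒ R2 ⇒ R2 or p ⇒ p or p
Derivation 2: R0 ⇒ R1 ⇒ R1 or R2 ⇒ R2 or R2 ⇒ p or R2 ⇒ p or p

Two distinct leftmost derivations for the same string.

Ambiguous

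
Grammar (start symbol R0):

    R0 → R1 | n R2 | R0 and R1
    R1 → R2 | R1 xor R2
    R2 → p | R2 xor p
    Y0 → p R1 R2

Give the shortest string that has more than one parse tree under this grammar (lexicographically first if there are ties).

p xor p

length 1: no string has ≥2 trees
length 2: no string has ≥2 trees
length 3: p xor p has 2 parse trees

Two derivations of p xor p:
  R0 ⇒ R1 ⇒ R2 ⇒ R2 xor p ⇒ p xor p
  R0 ⇒ R1 ⇒ R1 xor R2 ⇒ R2 xor R2 ⇒ p xor R2 ⇒ p xor p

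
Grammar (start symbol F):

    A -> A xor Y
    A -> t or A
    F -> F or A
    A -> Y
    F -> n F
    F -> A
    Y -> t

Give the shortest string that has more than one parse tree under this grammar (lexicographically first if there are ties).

t or t

length 1: no string has ≥2 trees
length 2: no string has ≥2 trees
length 3: t or t has 2 parse trees

Two derivations of t or t:
  F ⇒ F or A ⇒ A or A ⇒ Y or A ⇒ t or A ⇒ t or Y ⇒ t or t
  F ⇒ A ⇒ t or A ⇒ t or Y ⇒ t or t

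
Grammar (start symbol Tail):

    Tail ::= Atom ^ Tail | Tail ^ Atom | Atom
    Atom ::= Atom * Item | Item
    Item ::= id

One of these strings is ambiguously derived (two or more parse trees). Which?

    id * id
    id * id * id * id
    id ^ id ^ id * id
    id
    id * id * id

id * id: 1 tree
id * id * id * id: 1 tree
id ^ id ^ id * id: 4 trees
id: 1 tree
id * id * id: 1 tree

id ^ id ^ id * id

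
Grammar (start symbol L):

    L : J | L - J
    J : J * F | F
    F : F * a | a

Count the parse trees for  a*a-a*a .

4

Parse trees for a*a-a*a:
  [L [L [J [J [F a]] * [F a]]] - [J [J [F a]] * [F a]]]
  [L [L [J [J [F a]] * [F a]]] - [J [F [F a] * a]]]
  [L [L [J [F [F a] * a]]] - [J [J [F a]] * [F a]]]
  [L [L [J [F [F a] * a]]] - [J [F [F a] * a]]]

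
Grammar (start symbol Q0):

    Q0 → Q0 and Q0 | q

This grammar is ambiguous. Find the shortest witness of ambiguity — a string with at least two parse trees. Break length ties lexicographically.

q and q and q

length 1: no string has ≥2 trees
length 3: no string has ≥2 trees
length 5: q and q and q has 2 parse trees

Two derivations of q and q and q:
  Q0 ⇒ Q0 and Q0 ⇒ Q0 and Q0 and Q0 ⇒ q and Q0 and Q0 ⇒ q and q and Q0 ⇒ q and q and q
  Q0 ⇒ Q0 and Q0 ⇒ q and Q0 ⇒ q and Q0 and Q0 ⇒ q and q and Q0 ⇒ q and q and q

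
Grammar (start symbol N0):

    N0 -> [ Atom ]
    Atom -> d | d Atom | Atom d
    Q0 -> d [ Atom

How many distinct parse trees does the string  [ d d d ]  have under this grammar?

4

Parse trees for [ d d d ]:
  [N0 [ [Atom d [Atom d [Atom d]]] ]]
  [N0 [ [Atom d [Atom [Atom d] d]] ]]
  [N0 [ [Atom [Atom d [Atom d]] d] ]]
  [N0 [ [Atom [Atom [Atom d] d] d] ]]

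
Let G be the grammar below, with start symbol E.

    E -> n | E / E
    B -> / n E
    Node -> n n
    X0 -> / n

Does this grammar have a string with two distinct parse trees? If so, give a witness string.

Ambiguous

Witness: n / n / n

Derivation 1: E ⇒ E / E ⇒ n / E ⇒ n / E / E ⇒ n / n / E ⇒ n / n / n
Derivation 2: E ⇒ E / E ⇒ E / E / E ⇒ n / E / E ⇒ n / n / E ⇒ n / n / n

Two distinct leftmost derivations for the same string.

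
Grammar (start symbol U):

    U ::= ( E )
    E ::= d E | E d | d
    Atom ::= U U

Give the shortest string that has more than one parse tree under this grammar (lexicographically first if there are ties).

length 3: no string has ≥2 trees
length 4: ( d d ) has 2 parse trees

Two derivations of ( d d ):
  U ⇒ ( E ) ⇒ ( d E ) ⇒ ( d d )
  U ⇒ ( E ) ⇒ ( E d ) ⇒ ( d d )

( d d )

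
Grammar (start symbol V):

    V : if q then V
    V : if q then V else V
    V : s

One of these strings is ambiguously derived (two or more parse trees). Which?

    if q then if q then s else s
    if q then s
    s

if q then if q then s else s: 2 trees
if q then s: 1 tree
s: 1 tree

if q then if q then s else s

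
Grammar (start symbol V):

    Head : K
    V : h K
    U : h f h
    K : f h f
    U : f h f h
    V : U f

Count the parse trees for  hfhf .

Parse trees for hfhf:
  [V h [K f h f]]
  [V [U h f h] f]

2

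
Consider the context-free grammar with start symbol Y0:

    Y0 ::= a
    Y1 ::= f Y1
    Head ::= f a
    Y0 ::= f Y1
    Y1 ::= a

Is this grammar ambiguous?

(Head is unreachable from Y0, so its rules don't affect L(Y0).) The reachable rules are right-linear with at most one rule per (nonterminal, next-terminal) pair. Each input token forces the next rule, so parsing is deterministic.

Unambiguous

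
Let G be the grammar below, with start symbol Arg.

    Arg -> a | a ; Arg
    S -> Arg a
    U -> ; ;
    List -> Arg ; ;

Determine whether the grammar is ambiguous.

Unambiguous

(S, U, List are unreachable from Arg, so their rules don't affect L(Arg).) The reachable grammar is A → atom sep A | atom. Each atom is followed by either the separator (recurse) or end-of-string (stop) — no choice point.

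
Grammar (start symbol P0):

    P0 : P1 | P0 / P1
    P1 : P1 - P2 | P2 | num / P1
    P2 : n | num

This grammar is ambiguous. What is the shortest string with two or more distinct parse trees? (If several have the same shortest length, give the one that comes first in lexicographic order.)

length 1: no string has ≥2 trees
length 3: num / n has 2 parse trees

Two derivations of num / n:
  P0 ⇒ P1 ⇒ num / P1 ⇒ num / P2 ⇒ num / n
  P0 ⇒ P0 / P1 ⇒ P1 / P1 ⇒ P2 / P1 ⇒ num / P1 ⇒ num / P2 ⇒ num / n

num / n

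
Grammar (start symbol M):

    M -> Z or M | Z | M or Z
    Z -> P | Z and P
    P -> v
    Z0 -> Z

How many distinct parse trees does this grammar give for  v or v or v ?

4

Parse trees for v or v or v:
  [M [Z [P v]] or [M [Z [P v]] or [M [Z [P v]]]]]
  [M [Z [P v]] or [M [M [Z [P v]]] or [Z [P v]]]]
  [M [M [Z [P v]] or [M [Z [P v]]]] or [Z [P v]]]
  [M [M [M [Z [P v]]] or [Z [P v]]] or [Z [P v]]]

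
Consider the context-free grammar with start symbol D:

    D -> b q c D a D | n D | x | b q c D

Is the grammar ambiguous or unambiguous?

Witness: b q c b q c x a x

Derivation 1: D ⇒ b q c D a D ⇒ b q c b q c D a D ⇒ b q c b q c x a D ⇒ b q c b q c x a x
Derivation 2: D ⇒ b q c D ⇒ b q c b q c D a D ⇒ b q c b q c x a D ⇒ b q c b q c x a x

Two distinct leftmost derivations for the same string.

Ambiguous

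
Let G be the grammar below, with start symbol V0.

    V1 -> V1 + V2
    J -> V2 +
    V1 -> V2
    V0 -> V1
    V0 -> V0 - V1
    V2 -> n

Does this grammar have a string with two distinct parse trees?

Unambiguous

(J is unreachable from V0, so its rules don't affect L(V0).) The grammar is stratified — V0 handles '-' (left-recursive), V1 handles '+', V2 atoms. Each operator has a fixed associativity and precedence level, so every string has one parse.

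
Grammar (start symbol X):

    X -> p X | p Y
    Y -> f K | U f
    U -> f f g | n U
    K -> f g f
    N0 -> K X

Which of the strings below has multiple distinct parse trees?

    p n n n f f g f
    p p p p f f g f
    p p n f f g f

p n n n f f g f: 1 tree
p p p p f f g f: 2 trees
p p n f f g f: 1 tree

p p p p f f g f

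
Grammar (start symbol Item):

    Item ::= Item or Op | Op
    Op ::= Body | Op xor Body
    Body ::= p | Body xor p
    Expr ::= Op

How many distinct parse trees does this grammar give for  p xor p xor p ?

4

Parse trees for p xor p xor p:
  [Item [Op [Body [Body [Body p] xor p] xor p]]]
  [Item [Op [Op [Body p]] xor [Body [Body p] xor p]]]
  [Item [Op [Op [Body [Body p] xor p]] xor [Body p]]]
  [Item [Op [Op [Op [Body p]] xor [Body p]] xor [Body p]]]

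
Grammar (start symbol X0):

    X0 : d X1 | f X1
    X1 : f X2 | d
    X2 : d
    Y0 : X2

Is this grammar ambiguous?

Unambiguous

Only X0, X1, X2 are reachable from X0; ignoring the rest: The reachable rules are right-linear with at most one rule per (nonterminal, next-terminal) pair. Each input token forces the next rule, so parsing is deterministic.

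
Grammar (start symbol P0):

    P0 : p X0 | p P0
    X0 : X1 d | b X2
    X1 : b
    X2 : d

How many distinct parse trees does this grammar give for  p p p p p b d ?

Parse trees for p p p p p b d:
  [P0 p [P0 p [P0 p [P0 p [P0 p [X0 [X1 b] d]]]]]]
  [P0 p [P0 p [P0 p [P0 p [P0 p [X0 b [X2 d]]]]]]]

2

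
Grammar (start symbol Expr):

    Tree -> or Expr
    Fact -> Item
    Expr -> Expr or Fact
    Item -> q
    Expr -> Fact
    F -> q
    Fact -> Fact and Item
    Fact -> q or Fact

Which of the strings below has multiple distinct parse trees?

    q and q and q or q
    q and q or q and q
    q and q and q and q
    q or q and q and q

q or q and q and q

q and q and q or q: 1 tree
q and q or q and q: 1 tree
q and q and q and q: 1 tree
q or q and q and q: 4 trees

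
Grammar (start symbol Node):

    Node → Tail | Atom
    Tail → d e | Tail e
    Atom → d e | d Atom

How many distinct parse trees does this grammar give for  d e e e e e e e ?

Parse trees for d e e e e e e e:
  [Node [Tail [Tail [Tail [Tail [Tail [Tail [Tail d e] e] e] e] e] e] e]]

1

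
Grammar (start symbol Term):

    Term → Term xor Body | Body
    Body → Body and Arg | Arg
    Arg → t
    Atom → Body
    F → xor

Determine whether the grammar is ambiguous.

Only Term, Body, Arg are reachable from Term; ignoring the rest: Term → Term xor Body | Body  ;  Body → Body and Arg | Arg  — a left-associative chain with Arg at the bottom. Each string factors uniquely by precedence.

Unambiguous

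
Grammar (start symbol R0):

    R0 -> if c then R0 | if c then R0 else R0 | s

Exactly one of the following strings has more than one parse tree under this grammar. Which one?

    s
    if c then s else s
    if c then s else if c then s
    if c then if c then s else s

if c then if c then s else s

s: 1 tree
if c then s else s: 1 tree
if c then s else if c then s: 1 tree
if c then if c then s else s: 2 trees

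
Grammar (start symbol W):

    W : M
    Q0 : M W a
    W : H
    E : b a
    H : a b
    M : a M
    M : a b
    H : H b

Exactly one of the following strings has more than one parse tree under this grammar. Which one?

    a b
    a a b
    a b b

a b: 2 trees
a a b: 1 tree
a b b: 1 tree

a b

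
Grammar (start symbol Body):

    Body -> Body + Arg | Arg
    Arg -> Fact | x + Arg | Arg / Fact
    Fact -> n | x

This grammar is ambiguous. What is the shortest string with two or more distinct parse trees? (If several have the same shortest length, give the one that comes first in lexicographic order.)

x + n

length 1: no string has ≥2 trees
length 3: x + n has 2 parse trees

Two derivations of x + n:
  Body ⇒ Body + Arg ⇒ Arg + Arg ⇒ Fact + Arg ⇒ x + Arg ⇒ x + Fact ⇒ x + n
  Body ⇒ Arg ⇒ x + Arg ⇒ x + Fact ⇒ x + n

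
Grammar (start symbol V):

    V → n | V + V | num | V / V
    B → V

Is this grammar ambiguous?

Witness: n + n + n

Derivation 1: V ⇒ V + V ⇒ n + V ⇒ n + V + V ⇒ n + n + V ⇒ n + n + n
Derivation 2: V ⇒ V + V ⇒ V + V + V ⇒ n + V + V ⇒ n + n + V ⇒ n + n + n

Two distinct leftmost derivations for the same string.

Ambiguous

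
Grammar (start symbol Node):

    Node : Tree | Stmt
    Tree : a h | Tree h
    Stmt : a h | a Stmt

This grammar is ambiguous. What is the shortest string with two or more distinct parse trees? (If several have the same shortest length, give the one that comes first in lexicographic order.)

a h

length 2: a h has 2 parse trees

Two derivations of a h:
  Node ⇒ Tree ⇒ a h
  Node ⇒ Stmt ⇒ a h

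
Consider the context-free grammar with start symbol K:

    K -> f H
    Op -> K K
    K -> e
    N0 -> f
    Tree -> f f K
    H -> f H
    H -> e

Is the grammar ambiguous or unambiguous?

(N0, Tree, Op are unreachable from K, so their rules don't affect L(K).) Each reachable nonterminal has at most one production per leading terminal, and all productions are right-linear; the derivation is determined token-by-token.

Unambiguous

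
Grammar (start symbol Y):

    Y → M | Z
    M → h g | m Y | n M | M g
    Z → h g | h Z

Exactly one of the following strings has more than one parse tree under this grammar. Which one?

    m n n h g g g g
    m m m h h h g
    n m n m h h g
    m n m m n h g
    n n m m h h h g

m n n h g g g g

m n n h g g g g: 20 trees
m m m h h h g: 1 tree
n m n m h h g: 1 tree
m n m m n h g: 1 tree
n n m m h h h g: 1 tree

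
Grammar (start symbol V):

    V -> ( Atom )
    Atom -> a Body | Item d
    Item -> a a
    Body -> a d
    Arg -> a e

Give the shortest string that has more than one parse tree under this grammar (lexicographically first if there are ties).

( a a d )

length 5: ( a a d ) has 2 parse trees

Two derivations of ( a a d ):
  V ⇒ ( Atom ) ⇒ ( a Body ) ⇒ ( a a d )
  V ⇒ ( Atom ) ⇒ ( Item d ) ⇒ ( a a d )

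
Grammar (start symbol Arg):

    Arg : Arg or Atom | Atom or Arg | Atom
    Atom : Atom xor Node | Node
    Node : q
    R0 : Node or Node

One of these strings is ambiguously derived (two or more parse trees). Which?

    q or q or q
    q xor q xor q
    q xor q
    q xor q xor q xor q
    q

q or q or q: 4 trees
q xor q xor q: 1 tree
q xor q: 1 tree
q xor q xor q xor q: 1 tree
q: 1 tree

q or q or q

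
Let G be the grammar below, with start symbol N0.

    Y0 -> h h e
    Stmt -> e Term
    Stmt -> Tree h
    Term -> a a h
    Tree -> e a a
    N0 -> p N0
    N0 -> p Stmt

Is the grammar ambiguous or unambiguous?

Ambiguous

Witness: p e a a h

Derivation 1: N0 ⇒ p Stmt ⇒ p e Term ⇒ p e a a h
Derivation 2: N0 ⇒ p Stmt ⇒ p Tree h ⇒ p e a a h

Two distinct leftmost derivations for the same string.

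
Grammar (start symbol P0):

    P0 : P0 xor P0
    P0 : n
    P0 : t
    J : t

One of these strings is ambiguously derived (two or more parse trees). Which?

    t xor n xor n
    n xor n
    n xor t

t xor n xor n

t xor n xor n: 2 trees
n xor n: 1 tree
n xor t: 1 tree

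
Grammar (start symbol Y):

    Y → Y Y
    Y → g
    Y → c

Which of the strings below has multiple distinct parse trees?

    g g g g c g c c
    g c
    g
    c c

g g g g c g c c

g g g g c g c c: 429 trees
g c: 1 tree
g: 1 tree
c c: 1 tree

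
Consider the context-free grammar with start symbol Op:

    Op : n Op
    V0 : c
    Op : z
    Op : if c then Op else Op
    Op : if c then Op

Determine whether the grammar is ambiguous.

Ambiguous

Witness: if c then if c then z else z

Derivation 1: Op ⇒ if c then Op else Op ⇒ if c then if c then Op else Op ⇒ if c then if c then z else Op ⇒ if c then if c then z else z
Derivation 2: Op ⇒ if c then Op ⇒ if c then if c then Op else Op ⇒ if c then if c then z else Op ⇒ if c then if c then z else z

Two distinct leftmost derivations for the same string.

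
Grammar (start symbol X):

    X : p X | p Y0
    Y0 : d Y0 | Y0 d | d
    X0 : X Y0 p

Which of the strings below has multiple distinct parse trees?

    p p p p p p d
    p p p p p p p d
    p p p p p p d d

p p p p p p d: 1 tree
p p p p p p p d: 1 tree
p p p p p p d d: 2 trees

p p p p p p d d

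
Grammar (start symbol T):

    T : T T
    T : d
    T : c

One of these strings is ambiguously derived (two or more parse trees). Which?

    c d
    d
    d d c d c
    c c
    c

d d c d c

c d: 1 tree
d: 1 tree
d d c d c: 14 trees
c c: 1 tree
c: 1 tree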